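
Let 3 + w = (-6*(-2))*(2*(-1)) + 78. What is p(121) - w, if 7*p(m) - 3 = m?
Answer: -233/7 ≈ -33.286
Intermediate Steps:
p(m) = 3/7 + m/7
w = 51 (w = -3 + ((-6*(-2))*(2*(-1)) + 78) = -3 + (12*(-2) + 78) = -3 + (-24 + 78) = -3 + 54 = 51)
p(121) - w = (3/7 + (⅐)*121) - 1*51 = (3/7 + 121/7) - 51 = 124/7 - 51 = -233/7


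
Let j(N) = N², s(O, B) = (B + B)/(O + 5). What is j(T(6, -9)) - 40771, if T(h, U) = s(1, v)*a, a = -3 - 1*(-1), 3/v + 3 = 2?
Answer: -40767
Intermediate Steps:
v = -3 (v = 3/(-3 + 2) = 3/(-1) = 3*(-1) = -3)
a = -2 (a = -3 + 1 = -2)
s(O, B) = 2*B/(5 + O) (s(O, B) = (2*B)/(5 + O) = 2*B/(5 + O))
T(h, U) = 2 (T(h, U) = (2*(-3)/(5 + 1))*(-2) = (2*(-3)/6)*(-2) = (2*(-3)*(⅙))*(-2) = -1*(-2) = 2)
j(T(6, -9)) - 40771 = 2² - 40771 = 4 - 40771 = -40767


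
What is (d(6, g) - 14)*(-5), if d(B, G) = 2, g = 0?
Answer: 60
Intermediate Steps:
(d(6, g) - 14)*(-5) = (2 - 14)*(-5) = -12*(-5) = 60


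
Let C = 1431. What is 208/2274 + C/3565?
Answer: 1997807/4053405 ≈ 0.49287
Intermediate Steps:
208/2274 + C/3565 = 208/2274 + 1431/3565 = 208*(1/2274) + 1431*(1/3565) = 104/1137 + 1431/3565 = 1997807/4053405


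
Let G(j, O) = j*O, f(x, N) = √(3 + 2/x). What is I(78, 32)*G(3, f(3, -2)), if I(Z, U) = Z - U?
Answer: 46*√33 ≈ 264.25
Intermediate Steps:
G(j, O) = O*j
I(78, 32)*G(3, f(3, -2)) = (78 - 1*32)*(√(3 + 2/3)*3) = (78 - 32)*(√(3 + 2*(⅓))*3) = 46*(√(3 + ⅔)*3) = 46*(√(11/3)*3) = 46*((√33/3)*3) = 46*√33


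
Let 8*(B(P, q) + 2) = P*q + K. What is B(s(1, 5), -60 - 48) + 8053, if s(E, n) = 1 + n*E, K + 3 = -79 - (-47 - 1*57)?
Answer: 31891/4 ≈ 7972.8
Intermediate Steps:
K = 22 (K = -3 + (-79 - (-47 - 1*57)) = -3 + (-79 - (-47 - 57)) = -3 + (-79 - 1*(-104)) = -3 + (-79 + 104) = -3 + 25 = 22)
s(E, n) = 1 + E*n
B(P, q) = 3/4 + P*q/8 (B(P, q) = -2 + (P*q + 22)/8 = -2 + (22 + P*q)/8 = -2 + (11/4 + P*q/8) = 3/4 + P*q/8)
B(s(1, 5), -60 - 48) + 8053 = (3/4 + (1 + 1*5)*(-60 - 48)/8) + 8053 = (3/4 + (1/8)*(1 + 5)*(-108)) + 8053 = (3/4 + (1/8)*6*(-108)) + 8053 = (3/4 - 81) + 8053 = -321/4 + 8053 = 31891/4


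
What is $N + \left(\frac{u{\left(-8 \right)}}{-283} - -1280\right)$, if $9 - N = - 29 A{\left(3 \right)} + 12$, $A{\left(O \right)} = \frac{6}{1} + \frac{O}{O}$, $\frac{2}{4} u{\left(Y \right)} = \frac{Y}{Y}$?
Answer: $\frac{418838}{283} \approx 1480.0$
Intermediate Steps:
$u{\left(Y \right)} = 2$ ($u{\left(Y \right)} = 2 \frac{Y}{Y} = 2 \cdot 1 = 2$)
$A{\left(O \right)} = 7$ ($A{\left(O \right)} = 6 \cdot 1 + 1 = 6 + 1 = 7$)
$N = 200$ ($N = 9 - \left(\left(-29\right) 7 + 12\right) = 9 - \left(-203 + 12\right) = 9 - -191 = 9 + 191 = 200$)
$N + \left(\frac{u{\left(-8 \right)}}{-283} - -1280\right) = 200 + \left(\frac{2}{-283} - -1280\right) = 200 + \left(2 \left(- \frac{1}{283}\right) + 1280\right) = 200 + \left(- \frac{2}{283} + 1280\right) = 200 + \frac{362238}{283} = \frac{418838}{283}$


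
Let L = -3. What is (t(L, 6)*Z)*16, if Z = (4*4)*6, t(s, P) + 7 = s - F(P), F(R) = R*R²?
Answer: -347136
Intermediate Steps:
F(R) = R³
t(s, P) = -7 + s - P³ (t(s, P) = -7 + (s - P³) = -7 + s - P³)
Z = 96 (Z = 16*6 = 96)
(t(L, 6)*Z)*16 = ((-7 - 3 - 1*6³)*96)*16 = ((-7 - 3 - 1*216)*96)*16 = ((-7 - 3 - 216)*96)*16 = -226*96*16 = -21696*16 = -347136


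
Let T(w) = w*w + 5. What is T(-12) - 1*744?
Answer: -595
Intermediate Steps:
T(w) = 5 + w² (T(w) = w² + 5 = 5 + w²)
T(-12) - 1*744 = (5 + (-12)²) - 1*744 = (5 + 144) - 744 = 149 - 744 = -595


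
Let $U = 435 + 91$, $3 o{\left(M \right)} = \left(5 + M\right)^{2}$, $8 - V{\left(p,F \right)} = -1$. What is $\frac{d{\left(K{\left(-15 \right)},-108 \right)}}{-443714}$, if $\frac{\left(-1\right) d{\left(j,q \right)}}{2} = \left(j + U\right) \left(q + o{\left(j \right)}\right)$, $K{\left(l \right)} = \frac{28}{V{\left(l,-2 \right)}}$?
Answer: $- \frac{99597230}{485201259} \approx -0.20527$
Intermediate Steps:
$V{\left(p,F \right)} = 9$ ($V{\left(p,F \right)} = 8 - -1 = 8 + 1 = 9$)
$o{\left(M \right)} = \frac{\left(5 + M\right)^{2}}{3}$
$U = 526$
$K{\left(l \right)} = \frac{28}{9}$
$d{\left(j,q \right)} = - 2 \left(526 + j\right) \left(q + \frac{\left(5 + j\right)^{2}}{3}\right)$ ($d{\left(j,q \right)} = - 2 \left(j + 526\right) \left(q + \frac{\left(5 + j\right)^{2}}{3}\right) = - 2 \left(526 + j\right) \left(q + \frac{\left(5 + j\right)^{2}}{3}\right)$)
$\frac{d{\left(K{\left(-15 \right)},-108 \right)}}{-443714} = \frac{\left(-1052\right) \left(-108\right) - \frac{1052 \left(5 + \frac{28}{9}\right)^{2}}{3} - \frac{56}{9} \left(-108\right) - \frac{56 \left(5 + \frac{28}{9}\right)^{2}}{27}}{-443714} = \left(113616 - \frac{1052 \left(\frac{73}{9}\right)^{2}}{3} + 672 - \frac{56 \left(\frac{73}{9}\right)^{2}}{27}\right) \left(- \frac{1}{443714}\right) = \left(113616 - \frac{5606108}{243} + 672 - \frac{56}{27} \cdot \frac{5329}{81}\right) \left(- \frac{1}{443714}\right) = \left(113616 - \frac{5606108}{243} + 672 - \frac{298424}{2187}\right) \left(- \frac{1}{443714}\right) = \frac{199194460}{2187} \left(- \frac{1}{443714}\right) = - \frac{99597230}{485201259}$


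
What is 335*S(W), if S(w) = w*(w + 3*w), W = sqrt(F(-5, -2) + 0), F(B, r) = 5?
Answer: 6700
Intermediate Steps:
W = sqrt(5) (W = sqrt(5 + 0) = sqrt(5) ≈ 2.2361)
S(w) = 4*w**2 (S(w) = w*(4*w) = 4*w**2)
335*S(W) = 335*(4*(sqrt(5))**2) = 335*(4*5) = 335*20 = 6700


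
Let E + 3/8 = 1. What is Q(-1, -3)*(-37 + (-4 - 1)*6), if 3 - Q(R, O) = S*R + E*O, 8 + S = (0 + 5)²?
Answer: -11725/8 ≈ -1465.6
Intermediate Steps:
E = 5/8 (E = -3/8 + 1 = 5/8 ≈ 0.62500)
S = 17 (S = -8 + (0 + 5)² = -8 + 5² = -8 + 25 = 17)
Q(R, O) = 3 - 17*R - 5*O/8 (Q(R, O) = 3 - (17*R + 5*O/8) = 3 + (-17*R - 5*O/8) = 3 - 17*R - 5*O/8)
Q(-1, -3)*(-37 + (-4 - 1)*6) = (3 - 17*(-1) - 5/8*(-3))*(-37 + (-4 - 1)*6) = (3 + 17 + 15/8)*(-37 - 5*6) = 175*(-37 - 30)/8 = (175/8)*(-67) = -11725/8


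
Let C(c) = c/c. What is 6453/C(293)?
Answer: 6453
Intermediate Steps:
C(c) = 1
6453/C(293) = 6453/1 = 6453*1 = 6453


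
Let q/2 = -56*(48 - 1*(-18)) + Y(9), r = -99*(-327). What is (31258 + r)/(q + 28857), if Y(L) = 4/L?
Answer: 572679/193193 ≈ 2.9643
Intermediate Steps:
r = 32373
q = -66520/9 (q = 2*(-56*(48 - 1*(-18)) + 4/9) = 2*(-56*(48 + 18) + 4*(⅑)) = 2*(-56*66 + 4/9) = 2*(-3696 + 4/9) = 2*(-33260/9) = -66520/9 ≈ -7391.1)
(31258 + r)/(q + 28857) = (31258 + 32373)/(-66520/9 + 28857) = 63631/(193193/9) = 63631*(9/193193) = 572679/193193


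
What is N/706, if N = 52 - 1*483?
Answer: -431/706 ≈ -0.61048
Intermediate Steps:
N = -431 (N = 52 - 483 = -431)
N/706 = -431/706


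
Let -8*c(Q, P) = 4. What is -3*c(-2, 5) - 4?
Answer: -5/2 ≈ -2.5000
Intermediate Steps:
c(Q, P) = -1/2 (c(Q, P) = -1/8*4 = -1/2)
-3*c(-2, 5) - 4 = -3*(-1/2) - 4 = 3/2 - 4 = -5/2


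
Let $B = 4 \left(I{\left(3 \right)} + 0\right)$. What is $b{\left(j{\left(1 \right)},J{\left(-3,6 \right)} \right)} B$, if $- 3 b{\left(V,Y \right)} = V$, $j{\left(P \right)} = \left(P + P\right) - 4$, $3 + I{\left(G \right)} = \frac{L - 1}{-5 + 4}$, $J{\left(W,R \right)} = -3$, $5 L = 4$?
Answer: $- \frac{112}{15} \approx -7.4667$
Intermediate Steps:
$L = \frac{4}{5}$ ($L = \frac{1}{5} \cdot 4 = \frac{4}{5} \approx 0.8$)
$I{\left(G \right)} = - \frac{14}{5}$ ($I{\left(G \right)} = -3 + \frac{\frac{4}{5} - 1}{-5 + 4} = -3 - \frac{1}{5 \left(-1\right)} = -3 - - \frac{1}{5} = -3 + \frac{1}{5} = - \frac{14}{5}$)
$j{\left(P \right)} = -4 + 2 P$ ($j{\left(P \right)} = 2 P - 4 = -4 + 2 P$)
$B = - \frac{56}{5}$ ($B = 4 \left(- \frac{14}{5} + 0\right) = 4 \left(- \frac{14}{5}\right) = - \frac{56}{5} \approx -11.2$)
$b{\left(V,Y \right)} = - \frac{V}{3}$
$b{\left(j{\left(1 \right)},J{\left(-3,6 \right)} \right)} B = - \frac{-4 + 2 \cdot 1}{3} \left(- \frac{56}{5}\right) = - \frac{-4 + 2}{3} \left(- \frac{56}{5}\right) = \left(- \frac{1}{3}\right) \left(-2\right) \left(- \frac{56}{5}\right) = \frac{2}{3} \left(- \frac{56}{5}\right) = - \frac{112}{15}$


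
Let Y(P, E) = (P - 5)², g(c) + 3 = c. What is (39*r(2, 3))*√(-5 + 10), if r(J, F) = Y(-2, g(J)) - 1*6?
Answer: 1677*√5 ≈ 3749.9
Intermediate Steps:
g(c) = -3 + c
Y(P, E) = (-5 + P)²
r(J, F) = 43 (r(J, F) = (-5 - 2)² - 1*6 = (-7)² - 6 = 49 - 6 = 43)
(39*r(2, 3))*√(-5 + 10) = (39*43)*√(-5 + 10) = 1677*√5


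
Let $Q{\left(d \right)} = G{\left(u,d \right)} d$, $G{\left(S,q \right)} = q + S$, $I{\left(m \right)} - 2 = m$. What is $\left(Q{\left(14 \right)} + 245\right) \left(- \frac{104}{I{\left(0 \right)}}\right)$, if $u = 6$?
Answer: $-27300$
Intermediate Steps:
$I{\left(m \right)} = 2 + m$
$G{\left(S,q \right)} = S + q$
$Q{\left(d \right)} = d \left(6 + d\right)$ ($Q{\left(d \right)} = \left(6 + d\right) d = d \left(6 + d\right)$)
$\left(Q{\left(14 \right)} + 245\right) \left(- \frac{104}{I{\left(0 \right)}}\right) = \left(14 \left(6 + 14\right) + 245\right) \left(- \frac{104}{2 + 0}\right) = \left(14 \cdot 20 + 245\right) \left(- \frac{104}{2}\right) = \left(280 + 245\right) \left(\left(-104\right) \frac{1}{2}\right) = 525 \left(-52\right) = -27300$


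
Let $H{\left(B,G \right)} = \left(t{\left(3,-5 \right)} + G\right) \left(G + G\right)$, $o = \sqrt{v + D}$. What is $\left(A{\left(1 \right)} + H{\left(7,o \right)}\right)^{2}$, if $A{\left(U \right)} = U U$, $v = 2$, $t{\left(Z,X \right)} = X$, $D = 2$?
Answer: $121$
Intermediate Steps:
$A{\left(U \right)} = U^{2}$
$o = 2$ ($o = \sqrt{2 + 2} = \sqrt{4} = 2$)
$H{\left(B,G \right)} = 2 G \left(-5 + G\right)$ ($H{\left(B,G \right)} = \left(-5 + G\right) \left(G + G\right) = \left(-5 + G\right) 2 G = 2 G \left(-5 + G\right)$)
$\left(A{\left(1 \right)} + H{\left(7,o \right)}\right)^{2} = \left(1^{2} + 2 \cdot 2 \left(-5 + 2\right)\right)^{2} = \left(1 + 2 \cdot 2 \left(-3\right)\right)^{2} = \left(1 - 12\right)^{2} = \left(-11\right)^{2} = 121$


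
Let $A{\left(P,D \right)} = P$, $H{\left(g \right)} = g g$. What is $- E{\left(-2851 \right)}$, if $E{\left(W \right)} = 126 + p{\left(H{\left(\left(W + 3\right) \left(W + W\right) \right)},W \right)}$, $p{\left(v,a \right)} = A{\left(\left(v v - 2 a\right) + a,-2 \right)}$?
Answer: $-69545461232287596983621782433$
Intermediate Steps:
$H{\left(g \right)} = g^{2}$
$p{\left(v,a \right)} = v^{2} - a$ ($p{\left(v,a \right)} = \left(v v - 2 a\right) + a = \left(v^{2} - 2 a\right) + a = v^{2} - a$)
$E{\left(W \right)} = 126 - W + 16 W^{4} \left(3 + W\right)^{4}$ ($E{\left(W \right)} = 126 - \left(W - \left(W + 3\right)^{4} \left(W + W\right)^{4}\right) = 126 - \left(W - 16 W^{4} \left(3 + W\right)^{4}\right) = 126 + \left(16 W^{4} \left(3 + W\right)^{4} - W\right) = 126 + \left(- W + 16 W^{4} \left(3 + W\right)^{4}\right) = 126 - W + 16 W^{4} \left(3 + W\right)^{4}$)
$- E{\left(-2851 \right)} = - (126 - -2851 + 16 \left(-2851\right)^{4} \left(3 - 2851\right)^{4}) = - (126 + 2851 + 16 \cdot 66067651496401 \left(-2848\right)^{4}) = - (126 + 2851 + 16 \cdot 66067651496401 \cdot 65790008098816) = - (126 + 2851 + 69545461232287596983621779456) = \left(-1\right) 69545461232287596983621782433 = -69545461232287596983621782433$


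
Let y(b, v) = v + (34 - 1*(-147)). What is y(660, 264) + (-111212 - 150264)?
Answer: -261031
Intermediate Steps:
y(b, v) = 181 + v (y(b, v) = v + (34 + 147) = v + 181 = 181 + v)
y(660, 264) + (-111212 - 150264) = (181 + 264) + (-111212 - 150264) = 445 - 261476 = -261031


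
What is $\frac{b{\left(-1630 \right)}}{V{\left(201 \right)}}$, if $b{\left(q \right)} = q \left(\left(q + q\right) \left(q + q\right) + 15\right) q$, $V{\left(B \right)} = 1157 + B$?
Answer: $\frac{14118255146750}{679} \approx 2.0793 \cdot 10^{10}$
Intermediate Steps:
$b{\left(q \right)} = q^{2} \left(15 + 4 q^{2}\right)$ ($b{\left(q \right)} = q \left(2 q 2 q + 15\right) q = q \left(4 q^{2} + 15\right) q = q \left(15 + 4 q^{2}\right) q = q^{2} \left(15 + 4 q^{2}\right)$)
$\frac{b{\left(-1630 \right)}}{V{\left(201 \right)}} = \frac{\left(-1630\right)^{2} \left(15 + 4 \left(-1630\right)^{2}\right)}{1157 + 201} = \frac{2656900 \left(15 + 4 \cdot 2656900\right)}{1358} = 2656900 \left(15 + 10627600\right) \frac{1}{1358} = 2656900 \cdot 10627615 \cdot \frac{1}{1358} = 28236510293500 \cdot \frac{1}{1358} = \frac{14118255146750}{679}$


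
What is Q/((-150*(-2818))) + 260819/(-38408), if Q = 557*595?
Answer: -4875960199/811753080 ≈ -6.0067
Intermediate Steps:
Q = 331415
Q/((-150*(-2818))) + 260819/(-38408) = 331415/((-150*(-2818))) + 260819/(-38408) = 331415/422700 + 260819*(-1/38408) = 331415*(1/422700) - 260819/38408 = 66283/84540 - 260819/38408 = -4875960199/811753080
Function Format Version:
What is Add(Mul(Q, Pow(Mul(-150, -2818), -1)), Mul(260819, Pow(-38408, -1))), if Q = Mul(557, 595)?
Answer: Rational(-4875960199, 811753080) ≈ -6.0067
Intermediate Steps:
Q = 331415
Add(Mul(Q, Pow(Mul(-150, -2818), -1)), Mul(260819, Pow(-38408, -1))) = Add(Mul(331415, Pow(Mul(-150, -2818), -1)), Mul(260819, Pow(-38408, -1))) = Add(Mul(331415, Pow(422700, -1)), Mul(260819, Rational(-1, 38408))) = Add(Mul(331415, Rational(1, 422700)), Rational(-260819, 38408)) = Add(Rational(66283, 84540), Rational(-260819, 38408)) = Rational(-4875960199, 811753080)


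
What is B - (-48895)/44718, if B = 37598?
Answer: 1681356259/44718 ≈ 37599.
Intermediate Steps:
B - (-48895)/44718 = 37598 - (-48895)/44718 = 37598 - 1*(-48895/44718) = 37598 + 48895/44718 = 1681356259/44718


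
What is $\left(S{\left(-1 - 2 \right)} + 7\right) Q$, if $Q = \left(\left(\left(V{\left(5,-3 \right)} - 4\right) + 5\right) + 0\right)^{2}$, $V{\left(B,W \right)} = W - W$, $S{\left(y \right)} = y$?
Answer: $4$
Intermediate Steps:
$V{\left(B,W \right)} = 0$
$Q = 1$ ($Q = \left(\left(\left(0 - 4\right) + 5\right) + 0\right)^{2} = \left(\left(-4 + 5\right) + 0\right)^{2} = \left(1 + 0\right)^{2} = 1^{2} = 1$)
$\left(S{\left(-1 - 2 \right)} + 7\right) Q = \left(\left(-1 - 2\right) + 7\right) 1 = \left(-3 + 7\right) 1 = 4 \cdot 1 = 4$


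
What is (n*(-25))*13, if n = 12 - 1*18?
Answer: 1950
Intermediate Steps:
n = -6 (n = 12 - 18 = -6)
(n*(-25))*13 = -6*(-25)*13 = 150*13 = 1950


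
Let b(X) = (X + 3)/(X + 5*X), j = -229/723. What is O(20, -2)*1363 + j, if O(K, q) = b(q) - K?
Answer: -79165319/2892 ≈ -27374.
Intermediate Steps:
j = -229/723 (j = -229*1/723 = -229/723 ≈ -0.31674)
b(X) = (3 + X)/(6*X) (b(X) = (3 + X)/((6*X)) = (3 + X)*(1/(6*X)) = (3 + X)/(6*X))
O(K, q) = -K + (3 + q)/(6*q) (O(K, q) = (3 + q)/(6*q) - K = -K + (3 + q)/(6*q))
O(20, -2)*1363 + j = (⅙ + (½)/(-2) - 1*20)*1363 - 229/723 = (⅙ + (½)*(-½) - 20)*1363 - 229/723 = (⅙ - ¼ - 20)*1363 - 229/723 = -241/12*1363 - 229/723 = -328483/12 - 229/723 = -79165319/2892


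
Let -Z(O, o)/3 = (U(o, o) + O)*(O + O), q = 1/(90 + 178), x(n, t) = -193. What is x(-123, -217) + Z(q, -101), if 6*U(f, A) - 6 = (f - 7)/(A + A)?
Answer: -700121359/3627112 ≈ -193.02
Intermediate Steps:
U(f, A) = 1 + (-7 + f)/(12*A) (U(f, A) = 1 + ((f - 7)/(A + A))/6 = 1 + ((-7 + f)/((2*A)))/6 = 1 + ((-7 + f)*(1/(2*A)))/6 = 1 + ((-7 + f)/(2*A))/6 = 1 + (-7 + f)/(12*A))
q = 1/268 ≈ 0.0037313
Z(O, o) = -6*O*(O + (-7 + 13*o)/(12*o)) (Z(O, o) = -3*((-7 + o + 12*o)/(12*o) + O)*(O + O) = -3*((-7 + 13*o)/(12*o) + O)*2*O = -3*(O + (-7 + 13*o)/(12*o))*2*O = -6*O*(O + (-7 + 13*o)/(12*o)))
x(-123, -217) + Z(q, -101) = -193 + (½)*(1/268)*(7 - 13*(-101) - 12*1/268*(-101))/(-101) = -193 + (½)*(1/268)*(-1/101)*(7 + 1313 + 303/67) = -193 + (½)*(1/268)*(-1/101)*(88743/67) = -193 - 88743/3627112 = -700121359/3627112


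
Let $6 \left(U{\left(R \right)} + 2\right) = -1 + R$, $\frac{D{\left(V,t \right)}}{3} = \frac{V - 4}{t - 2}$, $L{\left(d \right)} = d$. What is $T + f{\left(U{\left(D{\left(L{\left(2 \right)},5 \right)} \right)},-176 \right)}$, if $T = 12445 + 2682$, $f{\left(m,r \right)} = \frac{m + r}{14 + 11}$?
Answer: $\frac{755993}{50} \approx 15120.0$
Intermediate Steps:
$D{\left(V,t \right)} = \frac{3 \left(-4 + V\right)}{-2 + t}$ ($D{\left(V,t \right)} = 3 \frac{V - 4}{t - 2} = 3 \frac{-4 + V}{-2 + t} = \frac{3 \left(-4 + V\right)}{-2 + t}$)
$U{\left(R \right)} = - \frac{13}{6} + \frac{R}{6}$ ($U{\left(R \right)} = -2 + \frac{-1 + R}{6} = -2 + \left(- \frac{1}{6} + \frac{R}{6}\right) = - \frac{13}{6} + \frac{R}{6}$)
$f{\left(m,r \right)} = \frac{m}{25} + \frac{r}{25}$ ($f{\left(m,r \right)} = \frac{m + r}{25} = \left(m + r\right) \frac{1}{25} = \frac{m}{25} + \frac{r}{25}$)
$T = 15127$
$T + f{\left(U{\left(D{\left(L{\left(2 \right)},5 \right)} \right)},-176 \right)} = 15127 + \left(\frac{- \frac{13}{6} + \frac{3 \frac{1}{-2 + 5} \left(-4 + 2\right)}{6}}{25} + \frac{1}{25} \left(-176\right)\right) = 15127 - \left(\frac{176}{25} - \frac{- \frac{13}{6} + \frac{3 \cdot \frac{1}{3} \left(-2\right)}{6}}{25}\right) = 15127 - \left(\frac{176}{25} - \frac{- \frac{13}{6} + \frac{1}{6} \left(-2\right)}{25}\right) = 15127 - \left(\frac{176}{25} - \frac{- \frac{13}{6} - \frac{1}{3}}{25}\right) = 15127 + \left(\frac{1}{25} \left(- \frac{5}{2}\right) - \frac{176}{25}\right) = 15127 - \frac{357}{50} = \frac{755993}{50}$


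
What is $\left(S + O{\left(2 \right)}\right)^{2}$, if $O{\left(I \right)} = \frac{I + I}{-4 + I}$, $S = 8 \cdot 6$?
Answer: $2116$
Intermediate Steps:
$S = 48$
$O{\left(I \right)} = \frac{2 I}{-4 + I}$
$\left(S + O{\left(2 \right)}\right)^{2} = \left(48 + 2 \cdot 2 \frac{1}{-4 + 2}\right)^{2} = \left(48 + 2 \cdot 2 \frac{1}{-2}\right)^{2} = \left(48 + 2 \cdot 2 \left(- \frac{1}{2}\right)\right)^{2} = \left(48 - 2\right)^{2} = 46^{2} = 2116$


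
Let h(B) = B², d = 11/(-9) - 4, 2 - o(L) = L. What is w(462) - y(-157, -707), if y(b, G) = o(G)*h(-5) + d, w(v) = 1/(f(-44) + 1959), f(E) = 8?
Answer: -313693217/17703 ≈ -17720.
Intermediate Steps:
o(L) = 2 - L
d = -47/9 (d = 11*(-⅑) - 4 = -11/9 - 4 = -47/9 ≈ -5.2222)
w(v) = 1/1967 (w(v) = 1/(8 + 1959) = 1/1967)
y(b, G) = 403/9 - 25*G (y(b, G) = (2 - G)*(-5)² - 47/9 = (2 - G)*25 - 47/9 = (50 - 25*G) - 47/9 = 403/9 - 25*G)
w(462) - y(-157, -707) = 1/1967 - (403/9 - 25*(-707)) = 1/1967 - (403/9 + 17675) = 1/1967 - 1*159478/9 = 1/1967 - 159478/9 = -313693217/17703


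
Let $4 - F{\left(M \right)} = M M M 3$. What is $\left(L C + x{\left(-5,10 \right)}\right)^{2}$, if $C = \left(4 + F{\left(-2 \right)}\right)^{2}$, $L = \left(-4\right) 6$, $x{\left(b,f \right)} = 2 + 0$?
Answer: $603881476$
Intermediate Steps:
$F{\left(M \right)} = 4 - 3 M^{3}$ ($F{\left(M \right)} = 4 - M M M 3 = 4 - M M^{2} \cdot 3 = 4 - M^{3} \cdot 3 = 4 - 3 M^{3}$)
$x{\left(b,f \right)} = 2$
$L = -24$
$C = 1024$ ($C = \left(4 - \left(-4 + 3 \left(-2\right)^{3}\right)\right)^{2} = \left(4 + \left(4 - -24\right)\right)^{2} = \left(4 + \left(4 + 24\right)\right)^{2} = \left(4 + 28\right)^{2} = 32^{2} = 1024$)
$\left(L C + x{\left(-5,10 \right)}\right)^{2} = \left(\left(-24\right) 1024 + 2\right)^{2} = \left(-24576 + 2\right)^{2} = \left(-24574\right)^{2} = 603881476$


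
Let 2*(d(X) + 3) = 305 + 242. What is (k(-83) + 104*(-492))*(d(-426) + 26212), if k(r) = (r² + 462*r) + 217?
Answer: -2182369860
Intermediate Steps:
k(r) = 217 + r² + 462*r
d(X) = 541/2 (d(X) = -3 + (305 + 242)/2 = -3 + (½)*547 = -3 + 547/2 = 541/2)
(k(-83) + 104*(-492))*(d(-426) + 26212) = ((217 + (-83)² + 462*(-83)) + 104*(-492))*(541/2 + 26212) = ((217 + 6889 - 38346) - 51168)*(52965/2) = (-31240 - 51168)*(52965/2) = -82408*52965/2 = -2182369860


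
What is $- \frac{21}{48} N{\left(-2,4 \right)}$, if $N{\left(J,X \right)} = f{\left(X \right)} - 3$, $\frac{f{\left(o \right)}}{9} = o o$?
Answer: $- \frac{987}{16} \approx -61.688$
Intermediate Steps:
$f{\left(o \right)} = 9 o^{2}$ ($f{\left(o \right)} = 9 o o = 9 o^{2}$)
$N{\left(J,X \right)} = -3 + 9 X^{2}$ ($N{\left(J,X \right)} = 9 X^{2} - 3 = -3 + 9 X^{2}$)
$- \frac{21}{48} N{\left(-2,4 \right)} = - \frac{21}{48} \left(-3 + 9 \cdot 4^{2}\right) = \left(-21\right) \frac{1}{48} \left(-3 + 9 \cdot 16\right) = - \frac{7 \left(-3 + 144\right)}{16} = \left(- \frac{7}{16}\right) 141 = - \frac{987}{16}$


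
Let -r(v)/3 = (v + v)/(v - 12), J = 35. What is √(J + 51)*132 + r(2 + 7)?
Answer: 18 + 132*√86 ≈ 1242.1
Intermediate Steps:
r(v) = -6*v/(-12 + v) (r(v) = -3*(v + v)/(v - 12) = -3*2*v/(-12 + v) = -6*v/(-12 + v))
√(J + 51)*132 + r(2 + 7) = √(35 + 51)*132 - 6*(2 + 7)/(-12 + (2 + 7)) = √86*132 - 6*9/(-12 + 9) = 132*√86 - 6*9/(-3) = 132*√86 - 6*9*(-⅓) = 132*√86 + 18 = 18 + 132*√86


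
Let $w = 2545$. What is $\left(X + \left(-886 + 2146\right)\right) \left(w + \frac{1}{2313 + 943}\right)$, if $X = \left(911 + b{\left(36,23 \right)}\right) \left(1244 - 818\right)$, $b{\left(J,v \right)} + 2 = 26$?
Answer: $\frac{1655522597985}{1628} \approx 1.0169 \cdot 10^{9}$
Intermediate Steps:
$b{\left(J,v \right)} = 24$ ($b{\left(J,v \right)} = -2 + 26 = 24$)
$X = 398310$ ($X = \left(911 + 24\right) \left(1244 - 818\right) = 935 \cdot 426 = 398310$)
$\left(X + \left(-886 + 2146\right)\right) \left(w + \frac{1}{2313 + 943}\right) = \left(398310 + \left(-886 + 2146\right)\right) \left(2545 + \frac{1}{2313 + 943}\right) = \left(398310 + 1260\right) \left(2545 + \frac{1}{3256}\right) = 399570 \left(2545 + \frac{1}{3256}\right) = 399570 \cdot \frac{8286521}{3256} = \frac{1655522597985}{1628}$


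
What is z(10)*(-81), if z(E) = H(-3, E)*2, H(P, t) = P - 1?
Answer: 648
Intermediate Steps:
H(P, t) = -1 + P
z(E) = -8 (z(E) = (-1 - 3)*2 = -4*2 = -8)
z(10)*(-81) = -8*(-81) = 648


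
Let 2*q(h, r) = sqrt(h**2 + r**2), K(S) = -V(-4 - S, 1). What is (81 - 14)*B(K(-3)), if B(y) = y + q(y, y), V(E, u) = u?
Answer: -67 + 67*sqrt(2)/2 ≈ -19.624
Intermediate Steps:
K(S) = -1 (K(S) = -1*1 = -1)
q(h, r) = sqrt(h**2 + r**2)/2
B(y) = y + sqrt(2)*sqrt(y**2)/2 (B(y) = y + sqrt(y**2 + y**2)/2 = y + sqrt(2*y**2)/2 = y + (sqrt(2)*sqrt(y**2))/2 = y + sqrt(2)*sqrt(y**2)/2)
(81 - 14)*B(K(-3)) = (81 - 14)*(-1 + sqrt(2)*sqrt((-1)**2)/2) = 67*(-1 + sqrt(2)*sqrt(1)/2) = 67*(-1 + (1/2)*sqrt(2)*1) = 67*(-1 + sqrt(2)/2) = -67 + 67*sqrt(2)/2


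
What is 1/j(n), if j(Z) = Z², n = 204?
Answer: 1/41616 ≈ 2.4029e-5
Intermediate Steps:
1/j(n) = 1/(204²) = 1/41616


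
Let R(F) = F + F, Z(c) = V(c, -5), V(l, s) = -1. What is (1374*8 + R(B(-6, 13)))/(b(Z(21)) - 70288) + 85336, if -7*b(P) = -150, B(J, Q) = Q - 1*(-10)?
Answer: 20986899855/245933 ≈ 85336.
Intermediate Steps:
B(J, Q) = 10 + Q (B(J, Q) = Q + 10 = 10 + Q)
Z(c) = -1
R(F) = 2*F
b(P) = 150/7 (b(P) = -⅐*(-150) = 150/7)
(1374*8 + R(B(-6, 13)))/(b(Z(21)) - 70288) + 85336 = (1374*8 + 2*(10 + 13))/(150/7 - 70288) + 85336 = (10992 + 2*23)/(-491866/7) + 85336 = (10992 + 46)*(-7/491866) + 85336 = 11038*(-7/491866) + 85336 = -38633/245933 + 85336 = 20986899855/245933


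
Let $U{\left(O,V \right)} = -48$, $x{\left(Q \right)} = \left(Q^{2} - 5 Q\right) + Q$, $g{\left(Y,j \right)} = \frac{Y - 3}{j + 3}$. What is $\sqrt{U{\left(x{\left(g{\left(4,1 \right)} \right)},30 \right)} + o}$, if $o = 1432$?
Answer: $2 \sqrt{346} \approx 37.202$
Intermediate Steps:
$g{\left(Y,j \right)} = \frac{-3 + Y}{3 + j}$
$x{\left(Q \right)} = Q^{2} - 4 Q$
$\sqrt{U{\left(x{\left(g{\left(4,1 \right)} \right)},30 \right)} + o} = \sqrt{-48 + 1432} = \sqrt{1384} = 2 \sqrt{346}$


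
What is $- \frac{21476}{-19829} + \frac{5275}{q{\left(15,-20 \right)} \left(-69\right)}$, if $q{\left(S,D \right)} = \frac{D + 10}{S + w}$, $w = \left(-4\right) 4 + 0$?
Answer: $- \frac{17955907}{2736402} \approx -6.5619$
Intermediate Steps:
$w = -16$ ($w = -16 + 0 = -16$)
$q{\left(S,D \right)} = \frac{10 + D}{-16 + S}$ ($q{\left(S,D \right)} = \frac{D + 10}{S - 16} = \frac{10 + D}{-16 + S}$)
$- \frac{21476}{-19829} + \frac{5275}{q{\left(15,-20 \right)} \left(-69\right)} = - \frac{21476}{-19829} + \frac{5275}{\frac{10 - 20}{-16 + 15} \left(-69\right)} = \left(-21476\right) \left(- \frac{1}{19829}\right) + \frac{5275}{\frac{1}{-1} \left(-10\right) \left(-69\right)} = \frac{21476}{19829} + \frac{5275}{\left(-1\right) \left(-10\right) \left(-69\right)} = \frac{21476}{19829} + \frac{5275}{10 \left(-69\right)} = \frac{21476}{19829} + \frac{5275}{-690} = \frac{21476}{19829} + 5275 \left(- \frac{1}{690}\right) = \frac{21476}{19829} - \frac{1055}{138} = - \frac{17955907}{2736402}$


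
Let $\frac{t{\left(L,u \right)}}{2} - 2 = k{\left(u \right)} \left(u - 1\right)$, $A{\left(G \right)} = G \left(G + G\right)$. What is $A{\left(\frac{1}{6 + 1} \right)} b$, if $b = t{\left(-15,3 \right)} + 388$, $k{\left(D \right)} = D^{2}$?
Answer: $\frac{856}{49} \approx 17.469$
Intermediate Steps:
$A{\left(G \right)} = 2 G^{2}$ ($A{\left(G \right)} = G 2 G = 2 G^{2}$)
$t{\left(L,u \right)} = 4 + 2 u^{2} \left(-1 + u\right)$ ($t{\left(L,u \right)} = 4 + 2 u^{2} \left(u - 1\right) = 4 + 2 u^{2} \left(-1 + u\right)$)
$b = 428$ ($b = \left(4 - 2 \cdot 3^{2} + 2 \cdot 3^{3}\right) + 388 = \left(4 - 18 + 2 \cdot 27\right) + 388 = \left(4 - 18 + 54\right) + 388 = 40 + 388 = 428$)
$A{\left(\frac{1}{6 + 1} \right)} b = 2 \left(\frac{1}{6 + 1}\right)^{2} \cdot 428 = 2 \left(\frac{1}{7}\right)^{2} \cdot 428 = \frac{2}{49} \cdot 428 = \frac{856}{49}$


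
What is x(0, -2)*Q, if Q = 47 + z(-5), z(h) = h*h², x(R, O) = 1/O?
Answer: 39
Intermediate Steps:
z(h) = h³
Q = -78 (Q = 47 + (-5)³ = 47 - 125 = -78)
x(0, -2)*Q = -78/(-2) = -½*(-78) = 39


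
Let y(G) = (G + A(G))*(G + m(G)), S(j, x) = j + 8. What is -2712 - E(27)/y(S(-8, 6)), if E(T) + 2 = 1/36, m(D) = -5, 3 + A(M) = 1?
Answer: -976249/360 ≈ -2711.8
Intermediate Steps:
A(M) = -2 (A(M) = -3 + 1 = -2)
S(j, x) = 8 + j
y(G) = (-5 + G)*(-2 + G) (y(G) = (G - 2)*(G - 5) = (-2 + G)*(-5 + G) = (-5 + G)*(-2 + G))
E(T) = -71/36 (E(T) = -2 + 1/36 = -71/36)
-2712 - E(27)/y(S(-8, 6)) = -2712 - (-71)/(36*(10 + (8 - 8)² - 7*(8 - 8))) = -2712 - (-71)/(36*(10 + 0² - 7*0)) = -2712 - (-71)/(36*(10 + 0 + 0)) = -2712 - (-71)/(36*10) = -2712 - 1*(-71/360) = -2712 + 71/360 = -976249/360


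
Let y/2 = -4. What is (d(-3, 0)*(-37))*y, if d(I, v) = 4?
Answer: 1184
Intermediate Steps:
y = -8 (y = 2*(-4) = -8)
(d(-3, 0)*(-37))*y = (4*(-37))*(-8) = -148*(-8) = 1184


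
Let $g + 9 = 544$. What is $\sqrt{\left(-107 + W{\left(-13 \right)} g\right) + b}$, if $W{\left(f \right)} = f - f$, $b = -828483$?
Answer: $7 i \sqrt{16910} \approx 910.27 i$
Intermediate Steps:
$g = 535$ ($g = -9 + 544 = 535$)
$W{\left(f \right)} = 0$
$\sqrt{\left(-107 + W{\left(-13 \right)} g\right) + b} = \sqrt{\left(-107 + 0 \cdot 535\right) - 828483} = \sqrt{\left(-107 + 0\right) - 828483} = \sqrt{-107 - 828483} = \sqrt{-828590} = 7 i \sqrt{16910}$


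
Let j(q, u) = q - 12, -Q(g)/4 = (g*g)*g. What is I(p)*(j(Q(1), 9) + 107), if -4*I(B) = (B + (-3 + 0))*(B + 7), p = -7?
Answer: 0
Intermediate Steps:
Q(g) = -4*g**3 (Q(g) = -4*g*g*g = -4*g**2*g = -4*g**3)
I(B) = -(-3 + B)*(7 + B)/4 (I(B) = -(B + (-3 + 0))*(B + 7)/4 = -(B - 3)*(7 + B)/4 = -(-3 + B)*(7 + B)/4)
j(q, u) = -12 + q
I(p)*(j(Q(1), 9) + 107) = (21/4 - 1*(-7) - 1/4*(-7)**2)*((-12 - 4*1**3) + 107) = (21/4 + 7 - 1/4*49)*((-12 - 4*1) + 107) = (21/4 + 7 - 49/4)*((-12 - 4) + 107) = 0*(-16 + 107) = 0*91 = 0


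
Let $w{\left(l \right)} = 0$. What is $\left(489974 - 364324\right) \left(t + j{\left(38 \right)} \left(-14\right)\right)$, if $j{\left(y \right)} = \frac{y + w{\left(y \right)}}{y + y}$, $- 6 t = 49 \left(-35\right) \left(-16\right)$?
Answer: $- \frac{1726556650}{3} \approx -5.7552 \cdot 10^{8}$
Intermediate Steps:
$t = - \frac{13720}{3}$ ($t = - \frac{49 \left(-35\right) \left(-16\right)}{6} = - \frac{\left(-1715\right) \left(-16\right)}{6} = \left(- \frac{1}{6}\right) 27440 = - \frac{13720}{3} \approx -4573.3$)
$j{\left(y \right)} = \frac{1}{2}$ ($j{\left(y \right)} = \frac{y + 0}{y + y} = \frac{y}{2 y} = y \frac{1}{2 y} = \frac{1}{2}$)
$\left(489974 - 364324\right) \left(t + j{\left(38 \right)} \left(-14\right)\right) = \left(489974 - 364324\right) \left(- \frac{13720}{3} + \frac{1}{2} \left(-14\right)\right) = 125650 \left(- \frac{13720}{3} - 7\right) = 125650 \left(- \frac{13741}{3}\right) = - \frac{1726556650}{3}$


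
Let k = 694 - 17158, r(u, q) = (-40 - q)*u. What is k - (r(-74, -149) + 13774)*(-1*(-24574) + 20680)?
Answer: -258326296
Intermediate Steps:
r(u, q) = u*(-40 - q)
k = -16464
k - (r(-74, -149) + 13774)*(-1*(-24574) + 20680) = -16464 - (-1*(-74)*(40 - 149) + 13774)*(-1*(-24574) + 20680) = -16464 - (-1*(-74)*(-109) + 13774)*(24574 + 20680) = -16464 - (-8066 + 13774)*45254 = -16464 - 5708*45254 = -16464 - 1*258309832 = -16464 - 258309832 = -258326296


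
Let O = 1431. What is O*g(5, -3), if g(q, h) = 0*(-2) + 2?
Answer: 2862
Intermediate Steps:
g(q, h) = 2 (g(q, h) = 0 + 2 = 2)
O*g(5, -3) = 1431*2 = 2862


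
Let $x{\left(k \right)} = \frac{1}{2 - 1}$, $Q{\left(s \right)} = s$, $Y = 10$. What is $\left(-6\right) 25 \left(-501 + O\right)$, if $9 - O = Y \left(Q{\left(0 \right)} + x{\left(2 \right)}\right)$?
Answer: $75300$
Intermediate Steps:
$x{\left(k \right)} = 1$ ($x{\left(k \right)} = 1^{-1} = 1$)
$O = -1$ ($O = 9 - 10 \left(0 + 1\right) = 9 - 10 \cdot 1 = 9 - 10 = -1$)
$\left(-6\right) 25 \left(-501 + O\right) = \left(-6\right) 25 \left(-501 - 1\right) = \left(-150\right) \left(-502\right) = 75300$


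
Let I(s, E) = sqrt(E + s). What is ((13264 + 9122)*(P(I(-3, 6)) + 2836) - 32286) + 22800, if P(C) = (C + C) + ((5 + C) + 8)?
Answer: 63768228 + 67158*sqrt(3) ≈ 6.3885e+7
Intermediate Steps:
P(C) = 13 + 3*C (P(C) = 2*C + (13 + C) = 13 + 3*C)
((13264 + 9122)*(P(I(-3, 6)) + 2836) - 32286) + 22800 = ((13264 + 9122)*((13 + 3*sqrt(6 - 3)) + 2836) - 32286) + 22800 = (22386*((13 + 3*sqrt(3)) + 2836) - 32286) + 22800 = (22386*(2849 + 3*sqrt(3)) - 32286) + 22800 = ((63777714 + 67158*sqrt(3)) - 32286) + 22800 = (63745428 + 67158*sqrt(3)) + 22800 = 63768228 + 67158*sqrt(3)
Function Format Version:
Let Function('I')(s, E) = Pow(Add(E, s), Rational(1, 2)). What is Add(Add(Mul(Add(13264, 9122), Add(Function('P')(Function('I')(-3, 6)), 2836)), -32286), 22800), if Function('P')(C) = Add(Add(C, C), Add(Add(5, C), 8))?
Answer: Add(63768228, Mul(67158, Pow(3, Rational(1, 2)))) ≈ 6.3885e+7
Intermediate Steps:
Function('P')(C) = Add(13, Mul(3, C)) (Function('P')(C) = Add(Mul(2, C), Add(13, C)) = Add(13, Mul(3, C)))
Add(Add(Mul(Add(13264, 9122), Add(Function('P')(Function('I')(-3, 6)), 2836)), -32286), 22800) = Add(Add(Mul(Add(13264, 9122), Add(Add(13, Mul(3, Pow(Add(6, -3), Rational(1, 2)))), 2836)), -32286), 22800) = Add(Add(Mul(22386, Add(Add(13, Mul(3, Pow(3, Rational(1, 2)))), 2836)), -32286), 22800) = Add(Add(Mul(22386, Add(2849, Mul(3, Pow(3, Rational(1, 2))))), -32286), 22800) = Add(Add(Add(63777714, Mul(67158, Pow(3, Rational(1, 2)))), -32286), 22800) = Add(Add(63745428, Mul(67158, Pow(3, Rational(1, 2)))), 22800) = Add(63768228, Mul(67158, Pow(3, Rational(1, 2))))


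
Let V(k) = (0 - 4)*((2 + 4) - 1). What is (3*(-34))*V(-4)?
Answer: 2040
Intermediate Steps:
V(k) = -20 (V(k) = -4*(6 - 1) = -4*5 = -20)
(3*(-34))*V(-4) = (3*(-34))*(-20) = -102*(-20) = 2040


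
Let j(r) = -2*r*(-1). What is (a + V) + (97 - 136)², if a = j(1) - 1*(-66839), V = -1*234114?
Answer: -165752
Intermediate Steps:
j(r) = 2*r
V = -234114
a = 66841 (a = 2*1 - 1*(-66839) = 2 + 66839 = 66841)
(a + V) + (97 - 136)² = (66841 - 234114) + (97 - 136)² = -167273 + (-39)² = -167273 + 1521 = -165752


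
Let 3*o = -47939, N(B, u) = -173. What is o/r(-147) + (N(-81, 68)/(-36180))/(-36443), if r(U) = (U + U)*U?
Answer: -130057541107/351748564860 ≈ -0.36975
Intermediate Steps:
r(U) = 2*U² (r(U) = (2*U)*U = 2*U²)
o = -47939/3 (o = (⅓)*(-47939) = -47939/3 ≈ -15980.)
o/r(-147) + (N(-81, 68)/(-36180))/(-36443) = -47939/(3*(2*(-147)²)) - 173/(-36180)/(-36443) = -47939/(3*(2*21609)) - 173*(-1/36180)*(-1/36443) = -47939/3/43218 + (173/36180)*(-1/36443) = -47939/3*1/43218 - 173/1318507740 = -47939/129654 - 173/1318507740 = -130057541107/351748564860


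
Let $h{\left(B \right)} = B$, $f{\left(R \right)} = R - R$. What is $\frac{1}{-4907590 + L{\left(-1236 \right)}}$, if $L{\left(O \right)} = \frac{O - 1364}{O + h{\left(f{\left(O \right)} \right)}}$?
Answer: $- \frac{309}{1516444660} \approx -2.0377 \cdot 10^{-7}$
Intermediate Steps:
$f{\left(R \right)} = 0$
$L{\left(O \right)} = \frac{-1364 + O}{O}$ ($L{\left(O \right)} = \frac{O - 1364}{O + 0} = \frac{-1364 + O}{O}$)
$\frac{1}{-4907590 + L{\left(-1236 \right)}} = \frac{1}{-4907590 + \frac{-1364 - 1236}{-1236}} = \frac{1}{-4907590 - - \frac{650}{309}} = \frac{1}{-4907590 + \frac{650}{309}} = \frac{1}{- \frac{1516444660}{309}} = - \frac{309}{1516444660}$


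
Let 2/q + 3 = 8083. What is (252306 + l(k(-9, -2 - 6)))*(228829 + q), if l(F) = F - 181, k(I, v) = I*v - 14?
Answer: 233135406428463/4040 ≈ 5.7707e+10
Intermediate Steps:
q = 1/4040 (q = 2/(-3 + 8083) = 2/8080 = 2*(1/8080) = 1/4040 ≈ 0.00024752)
k(I, v) = -14 + I*v
l(F) = -181 + F
(252306 + l(k(-9, -2 - 6)))*(228829 + q) = (252306 + (-181 + (-14 - 9*(-2 - 6))))*(228829 + 1/4040) = (252306 + (-181 + (-14 - 9*(-8))))*(924469161/4040) = (252306 + (-181 + (-14 + 72)))*(924469161/4040) = (252306 + (-181 + 58))*(924469161/4040) = (252306 - 123)*(924469161/4040) = 252183*(924469161/4040) = 233135406428463/4040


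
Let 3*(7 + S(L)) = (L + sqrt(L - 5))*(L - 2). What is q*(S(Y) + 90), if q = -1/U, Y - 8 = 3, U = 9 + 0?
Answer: -116/9 - sqrt(6)/3 ≈ -13.705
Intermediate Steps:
U = 9
Y = 11 (Y = 8 + 3 = 11)
q = -1/9 ≈ -0.11111
S(L) = -7 + (-2 + L)*(L + sqrt(-5 + L))/3 (S(L) = -7 + ((L + sqrt(L - 5))*(L - 2))/3 = -7 + ((L + sqrt(-5 + L))*(-2 + L))/3 = -7 + ((-2 + L)*(L + sqrt(-5 + L)))/3 = -7 + (-2 + L)*(L + sqrt(-5 + L))/3)
q*(S(Y) + 90) = -((-7 - 2/3*11 - 2*sqrt(-5 + 11)/3 + (1/3)*11**2 + (1/3)*11*sqrt(-5 + 11)) + 90)/9 = -((-7 - 22/3 - 2*sqrt(6)/3 + (1/3)*121 + (1/3)*11*sqrt(6)) + 90)/9 = -((-7 - 22/3 - 2*sqrt(6)/3 + 121/3 + 11*sqrt(6)/3) + 90)/9 = -((26 + 3*sqrt(6)) + 90)/9 = -(116 + 3*sqrt(6))/9 = -116/9 - sqrt(6)/3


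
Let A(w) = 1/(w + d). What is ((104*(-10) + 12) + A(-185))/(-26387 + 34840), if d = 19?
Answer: -170649/1403198 ≈ -0.12161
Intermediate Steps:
A(w) = 1/(19 + w) (A(w) = 1/(w + 19) = 1/(19 + w))
((104*(-10) + 12) + A(-185))/(-26387 + 34840) = ((104*(-10) + 12) + 1/(19 - 185))/(-26387 + 34840) = ((-1040 + 12) + 1/(-166))/8453 = (-1028 - 1/166)*(1/8453) = -170649/166*1/8453 = -170649/1403198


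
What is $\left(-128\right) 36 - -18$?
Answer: $-4590$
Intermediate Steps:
$\left(-128\right) 36 - -18 = -4608 + 18 = -4590$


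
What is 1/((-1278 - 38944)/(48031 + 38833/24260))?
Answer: -1165270893/975785720 ≈ -1.1942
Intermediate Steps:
1/((-1278 - 38944)/(48031 + 38833/24260)) = 1/(-40222/(48031 + 38833*(1/24260))) = 1/(-40222/(48031 + 38833/24260)) = 1/(-40222/1165270893/24260) = 1/(-40222*24260/1165270893) = 1/(-975785720/1165270893) = -1165270893/975785720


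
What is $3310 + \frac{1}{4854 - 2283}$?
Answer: $\frac{8510011}{2571} \approx 3310.0$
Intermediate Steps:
$3310 + \frac{1}{4854 - 2283} = 3310 + \frac{1}{2571} = \frac{8510011}{2571}$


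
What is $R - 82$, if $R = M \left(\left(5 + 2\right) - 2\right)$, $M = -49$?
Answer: $-327$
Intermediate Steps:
$R = -245$ ($R = - 49 \left(\left(5 + 2\right) - 2\right) = - 49 \left(7 - 2\right) = \left(-49\right) 5 = -245$)
$R - 82 = -245 - 82 = -327$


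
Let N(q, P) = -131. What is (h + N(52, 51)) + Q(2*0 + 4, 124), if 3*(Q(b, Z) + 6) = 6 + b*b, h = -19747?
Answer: -59630/3 ≈ -19877.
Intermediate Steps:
Q(b, Z) = -4 + b**2/3 (Q(b, Z) = -6 + (6 + b*b)/3 = -6 + (6 + b**2)/3 = -6 + (2 + b**2/3) = -4 + b**2/3)
(h + N(52, 51)) + Q(2*0 + 4, 124) = (-19747 - 131) + (-4 + (2*0 + 4)**2/3) = -19878 + (-4 + (0 + 4)**2/3) = -19878 + (-4 + (1/3)*4**2) = -19878 + (-4 + (1/3)*16) = -19878 + (-4 + 16/3) = -19878 + 4/3 = -59630/3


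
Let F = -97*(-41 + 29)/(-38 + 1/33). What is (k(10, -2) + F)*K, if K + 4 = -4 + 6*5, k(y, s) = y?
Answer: -569404/1253 ≈ -454.43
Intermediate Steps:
F = -38412/1253 (F = -97*(-12/(-38 + 1/33)) = -97/((-1253/33*(-1/12))) = -97/1253/396 = -97*396/1253 = -38412/1253 ≈ -30.656)
K = 22 (K = -4 + (-4 + 6*5) = -4 + (-4 + 30) = -4 + 26 = 22)
(k(10, -2) + F)*K = (10 - 38412/1253)*22 = -25882/1253*22 = -569404/1253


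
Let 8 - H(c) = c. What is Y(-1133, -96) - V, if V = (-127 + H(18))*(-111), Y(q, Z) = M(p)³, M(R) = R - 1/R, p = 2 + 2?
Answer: -969873/64 ≈ -15154.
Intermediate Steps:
H(c) = 8 - c
p = 4
Y(q, Z) = 3375/64 (Y(q, Z) = (4 - 1/4)³ = (4 - 1*¼)³ = (4 - ¼)³ = (15/4)³ = 3375/64)
V = 15207 (V = (-127 + (8 - 1*18))*(-111) = (-127 + (8 - 18))*(-111) = (-127 - 10)*(-111) = -137*(-111) = 15207)
Y(-1133, -96) - V = 3375/64 - 1*15207 = 3375/64 - 15207 = -969873/64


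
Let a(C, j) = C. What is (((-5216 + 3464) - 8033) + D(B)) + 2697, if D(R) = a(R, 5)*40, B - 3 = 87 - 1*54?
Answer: -5648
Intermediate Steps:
B = 36 (B = 3 + (87 - 1*54) = 3 + (87 - 54) = 3 + 33 = 36)
D(R) = 40*R (D(R) = R*40 = 40*R)
(((-5216 + 3464) - 8033) + D(B)) + 2697 = (((-5216 + 3464) - 8033) + 40*36) + 2697 = ((-1752 - 8033) + 1440) + 2697 = (-9785 + 1440) + 2697 = -8345 + 2697 = -5648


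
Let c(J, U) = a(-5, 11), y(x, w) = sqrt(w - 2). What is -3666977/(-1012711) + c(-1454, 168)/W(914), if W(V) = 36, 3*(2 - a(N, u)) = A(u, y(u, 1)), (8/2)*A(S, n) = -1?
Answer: 1609451839/437491152 ≈ 3.6788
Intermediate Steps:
y(x, w) = sqrt(-2 + w)
A(S, n) = -1/4 (A(S, n) = (1/4)*(-1) = -1/4)
a(N, u) = 25/12 (a(N, u) = 2 - 1/3*(-1/4) = 2 + 1/12 = 25/12)
c(J, U) = 25/12
-3666977/(-1012711) + c(-1454, 168)/W(914) = -3666977/(-1012711) + (25/12)/36 = -3666977*(-1/1012711) + (25/12)*(1/36) = 3666977/1012711 + 25/432 = 1609451839/437491152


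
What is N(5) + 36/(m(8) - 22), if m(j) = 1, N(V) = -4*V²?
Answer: -712/7 ≈ -101.71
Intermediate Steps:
N(5) + 36/(m(8) - 22) = -4*5² + 36/(1 - 22) = -4*25 + 36/(-21) = -100 + 36*(-1/21) = -100 - 12/7 = -712/7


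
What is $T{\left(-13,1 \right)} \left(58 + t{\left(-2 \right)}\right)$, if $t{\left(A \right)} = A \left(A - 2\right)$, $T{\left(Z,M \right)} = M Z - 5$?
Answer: $-1188$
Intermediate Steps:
$T{\left(Z,M \right)} = -5 + M Z$
$t{\left(A \right)} = A \left(-2 + A\right)$ ($t{\left(A \right)} = A \left(A - 2\right) = A \left(-2 + A\right)$)
$T{\left(-13,1 \right)} \left(58 + t{\left(-2 \right)}\right) = \left(-5 + 1 \left(-13\right)\right) \left(58 - 2 \left(-2 - 2\right)\right) = \left(-5 - 13\right) \left(58 - -8\right) = - 18 \left(58 + 8\right) = \left(-18\right) 66 = -1188$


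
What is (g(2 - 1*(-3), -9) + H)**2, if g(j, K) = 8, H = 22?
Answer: 900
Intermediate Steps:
(g(2 - 1*(-3), -9) + H)**2 = (8 + 22)**2 = 30**2 = 900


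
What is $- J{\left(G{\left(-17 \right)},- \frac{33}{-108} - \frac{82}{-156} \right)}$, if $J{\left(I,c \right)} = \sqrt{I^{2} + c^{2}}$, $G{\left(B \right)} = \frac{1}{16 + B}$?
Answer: $- \frac{\sqrt{370345}}{468} \approx -1.3003$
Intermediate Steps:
$- J{\left(G{\left(-17 \right)},- \frac{33}{-108} - \frac{82}{-156} \right)} = - \sqrt{\left(\frac{1}{16 - 17}\right)^{2} + \left(- \frac{33}{-108} - \frac{82}{-156}\right)^{2}} = - \sqrt{\left(\frac{1}{-1}\right)^{2} + \left(\left(-33\right) \left(- \frac{1}{108}\right) - - \frac{41}{78}\right)^{2}} = - \sqrt{\left(-1\right)^{2} + \left(\frac{11}{36} + \frac{41}{78}\right)^{2}} = - \sqrt{1 + \left(\frac{389}{468}\right)^{2}} = - \sqrt{1 + \frac{151321}{219024}} = - \sqrt{\frac{370345}{219024}} = - \frac{\sqrt{370345}}{468}$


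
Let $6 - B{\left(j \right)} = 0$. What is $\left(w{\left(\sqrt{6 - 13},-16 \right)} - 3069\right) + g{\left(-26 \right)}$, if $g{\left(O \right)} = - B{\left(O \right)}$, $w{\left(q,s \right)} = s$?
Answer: $-3091$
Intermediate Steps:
$B{\left(j \right)} = 6$ ($B{\left(j \right)} = 6 - 0 = 6 + 0 = 6$)
$g{\left(O \right)} = -6$ ($g{\left(O \right)} = \left(-1\right) 6 = -6$)
$\left(w{\left(\sqrt{6 - 13},-16 \right)} - 3069\right) + g{\left(-26 \right)} = \left(-16 - 3069\right) - 6 = -3085 - 6 = -3091$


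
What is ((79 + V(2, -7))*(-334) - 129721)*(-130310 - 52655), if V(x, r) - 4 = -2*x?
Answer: 28562117255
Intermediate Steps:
V(x, r) = 4 - 2*x
((79 + V(2, -7))*(-334) - 129721)*(-130310 - 52655) = ((79 + (4 - 2*2))*(-334) - 129721)*(-130310 - 52655) = ((79 + (4 - 4))*(-334) - 129721)*(-182965) = ((79 + 0)*(-334) - 129721)*(-182965) = (79*(-334) - 129721)*(-182965) = (-26386 - 129721)*(-182965) = -156107*(-182965) = 28562117255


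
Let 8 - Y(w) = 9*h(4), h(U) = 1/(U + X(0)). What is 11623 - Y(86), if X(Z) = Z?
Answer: 46469/4 ≈ 11617.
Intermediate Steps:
h(U) = 1/U (h(U) = 1/(U + 0) = 1/U)
Y(w) = 23/4 (Y(w) = 8 - 9/4 = 23/4)
11623 - Y(86) = 11623 - 1*23/4 = 11623 - 23/4 = 46469/4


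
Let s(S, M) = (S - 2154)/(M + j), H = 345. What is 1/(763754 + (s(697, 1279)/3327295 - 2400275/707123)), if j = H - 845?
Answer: 96465079713685/73675263048248297196 ≈ 1.3093e-6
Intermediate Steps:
j = -500 (j = 345 - 845 = -500)
s(S, M) = (-2154 + S)/(-500 + M) (s(S, M) = (S - 2154)/(M - 500) = (-2154 + S)/(-500 + M))
1/(763754 + (s(697, 1279)/3327295 - 2400275/707123)) = 1/(763754 + (((-2154 + 697)/(-500 + 1279))/3327295 - 2400275/707123)) = 1/(763754 + ((-1457/779)*(1/3327295) - 2400275*1/707123)) = 1/(763754 + (((1/779)*(-1457))*(1/3327295) - 2400275/707123)) = 1/(763754 + (-1457/779*1/3327295 - 2400275/707123)) = 1/(763754 + (-1457/2591962805 - 2400275/707123)) = 1/(763754 - 327443397476294/96465079713685) = 1/(73675263048248297196/96465079713685) = 96465079713685/73675263048248297196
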